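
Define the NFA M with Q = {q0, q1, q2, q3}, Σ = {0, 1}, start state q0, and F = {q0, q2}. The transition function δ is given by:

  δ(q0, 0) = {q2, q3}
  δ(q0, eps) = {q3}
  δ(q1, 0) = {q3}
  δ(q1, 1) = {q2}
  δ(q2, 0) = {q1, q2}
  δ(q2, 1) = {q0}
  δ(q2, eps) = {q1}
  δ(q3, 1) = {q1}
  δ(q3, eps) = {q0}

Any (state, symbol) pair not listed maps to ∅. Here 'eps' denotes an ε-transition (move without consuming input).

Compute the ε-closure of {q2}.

{q1, q2}

Begin with {q2}.
ε-move q2 → q1; add q1.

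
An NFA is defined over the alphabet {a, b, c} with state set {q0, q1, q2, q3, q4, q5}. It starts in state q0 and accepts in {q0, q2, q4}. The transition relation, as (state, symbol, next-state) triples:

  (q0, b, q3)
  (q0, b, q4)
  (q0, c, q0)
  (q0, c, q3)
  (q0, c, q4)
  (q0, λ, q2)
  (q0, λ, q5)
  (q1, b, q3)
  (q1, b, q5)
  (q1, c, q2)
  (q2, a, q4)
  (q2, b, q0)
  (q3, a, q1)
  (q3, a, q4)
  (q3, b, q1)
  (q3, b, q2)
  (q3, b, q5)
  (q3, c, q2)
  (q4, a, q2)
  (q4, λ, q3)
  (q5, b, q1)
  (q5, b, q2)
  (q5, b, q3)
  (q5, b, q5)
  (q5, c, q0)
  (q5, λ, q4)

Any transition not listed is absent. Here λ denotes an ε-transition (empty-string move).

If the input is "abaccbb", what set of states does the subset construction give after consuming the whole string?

∅

Start: ε-closure({q0}) = {q0, q2, q3, q4, q5}.
Read 'a': {q0, q2, q3, q4, q5} → {q1, q2, q3, q4}.
Read 'b': {q1, q2, q3, q4} → {q0, q1, q2, q3, q4, q5}.
Read 'a': {q0, q1, q2, q3, q4, q5} → {q1, q2, q3, q4}.
Read 'c': {q1, q2, q3, q4} → {q2}.
Read 'c': {q2} → ∅.
The set is empty and remains empty for the remaining 2 symbols.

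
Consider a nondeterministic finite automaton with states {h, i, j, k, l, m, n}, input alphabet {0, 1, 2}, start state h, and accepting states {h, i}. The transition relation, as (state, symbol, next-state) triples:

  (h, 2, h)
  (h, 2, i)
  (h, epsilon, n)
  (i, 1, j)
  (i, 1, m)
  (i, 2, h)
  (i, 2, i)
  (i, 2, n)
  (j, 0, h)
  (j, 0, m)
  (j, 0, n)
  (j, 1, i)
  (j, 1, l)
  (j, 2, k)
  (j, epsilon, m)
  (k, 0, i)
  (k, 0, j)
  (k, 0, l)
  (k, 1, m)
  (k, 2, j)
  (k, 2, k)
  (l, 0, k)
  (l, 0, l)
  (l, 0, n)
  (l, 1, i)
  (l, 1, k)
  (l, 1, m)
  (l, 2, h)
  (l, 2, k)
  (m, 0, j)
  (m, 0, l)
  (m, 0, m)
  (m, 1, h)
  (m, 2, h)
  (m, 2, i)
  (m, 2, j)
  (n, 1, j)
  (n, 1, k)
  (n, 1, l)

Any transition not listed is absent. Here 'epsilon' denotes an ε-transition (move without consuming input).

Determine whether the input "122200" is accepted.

Yes

Start: ε-closure({h}) = {h, n}.
Read '1': h→∅, n→{j, k, l}; union {j, k, l}; ε-closure = {j, k, l, m}.
Read '2': j→{k}, k→{j, k}, l→{h, k}, m→{h, i, j}; union {h, i, j, k}; ε-closure = {h, i, j, k, m, n}.
Read '2': h→{h, i}, i→{h, i, n}, j→{k}, k→{j, k}, m→{h, i, j}, n→∅; union {h, i, j, k, n}; ε-closure = {h, i, j, k, m, n}.
Read '2': h→{h, i}, i→{h, i, n}, j→{k}, k→{j, k}, m→{h, i, j}, n→∅; union {h, i, j, k, n}; ε-closure = {h, i, j, k, m, n}.
Read '0': h→∅, i→∅, j→{h, m, n}, k→{i, j, l}, m→{j, l, m}, n→∅; now {h, i, j, l, m, n}.
Read '0': h→∅, i→∅, j→{h, m, n}, l→{k, l, n}, m→{j, l, m}, n→∅; now {h, j, k, l, m, n}.
The final set {h, j, k, l, m, n} contains the accepting state h.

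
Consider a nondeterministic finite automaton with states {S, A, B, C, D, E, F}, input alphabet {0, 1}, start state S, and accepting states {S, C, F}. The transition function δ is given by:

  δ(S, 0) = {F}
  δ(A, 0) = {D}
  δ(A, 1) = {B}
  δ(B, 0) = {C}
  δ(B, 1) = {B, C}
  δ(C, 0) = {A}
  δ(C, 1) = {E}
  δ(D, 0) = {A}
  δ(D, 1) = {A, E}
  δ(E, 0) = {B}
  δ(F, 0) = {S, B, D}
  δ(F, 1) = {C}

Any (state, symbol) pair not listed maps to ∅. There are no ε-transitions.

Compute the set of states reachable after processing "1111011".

∅

Start in {S}.
Read '1': S→∅; now ∅.
The set is empty and remains empty for the remaining 6 symbols.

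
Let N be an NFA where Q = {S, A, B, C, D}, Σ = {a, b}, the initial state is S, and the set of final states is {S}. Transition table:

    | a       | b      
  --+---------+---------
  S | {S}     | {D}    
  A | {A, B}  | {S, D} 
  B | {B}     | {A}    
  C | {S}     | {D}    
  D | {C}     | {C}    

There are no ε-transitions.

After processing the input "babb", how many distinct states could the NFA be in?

1

Start in {S}.
Read 'b': {S} → {D}.
Read 'a': {D} → {C}.
Read 'b': {C} → {D}.
Read 'b': {D} → {C}.
That set has 1 state.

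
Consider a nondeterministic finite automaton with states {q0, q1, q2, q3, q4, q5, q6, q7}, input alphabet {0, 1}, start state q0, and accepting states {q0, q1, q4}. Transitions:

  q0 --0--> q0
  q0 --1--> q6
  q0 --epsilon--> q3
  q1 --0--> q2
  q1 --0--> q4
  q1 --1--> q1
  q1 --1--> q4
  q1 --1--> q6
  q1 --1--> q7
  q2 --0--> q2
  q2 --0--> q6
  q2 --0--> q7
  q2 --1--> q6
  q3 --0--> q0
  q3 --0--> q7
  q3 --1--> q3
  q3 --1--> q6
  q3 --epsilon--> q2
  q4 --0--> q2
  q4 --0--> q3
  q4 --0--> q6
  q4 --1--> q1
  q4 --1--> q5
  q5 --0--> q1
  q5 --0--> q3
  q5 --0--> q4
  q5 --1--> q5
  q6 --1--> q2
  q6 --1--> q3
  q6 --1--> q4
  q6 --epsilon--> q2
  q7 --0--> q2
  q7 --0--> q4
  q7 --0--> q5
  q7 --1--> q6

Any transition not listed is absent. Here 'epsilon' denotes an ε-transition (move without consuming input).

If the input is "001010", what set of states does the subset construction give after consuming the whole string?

{q0, q1, q2, q3, q4, q5, q6, q7}

Start: ε-closure({q0}) = {q0, q2, q3}.
Read '0': {q0, q2, q3} → {q0, q2, q3, q6, q7}.
Read '0': {q0, q2, q3, q6, q7} → {q0, q2, q3, q4, q5, q6, q7}.
Read '1': {q0, q2, q3, q4, q5, q6, q7} → {q1, q2, q3, q4, q5, q6}.
Read '0': {q1, q2, q3, q4, q5, q6} → {q0, q1, q2, q3, q4, q6, q7}.
Read '1': {q0, q1, q2, q3, q4, q6, q7} → {q1, q2, q3, q4, q5, q6, q7}.
Read '0': {q1, q2, q3, q4, q5, q6, q7} → {q0, q1, q2, q3, q4, q5, q6, q7}.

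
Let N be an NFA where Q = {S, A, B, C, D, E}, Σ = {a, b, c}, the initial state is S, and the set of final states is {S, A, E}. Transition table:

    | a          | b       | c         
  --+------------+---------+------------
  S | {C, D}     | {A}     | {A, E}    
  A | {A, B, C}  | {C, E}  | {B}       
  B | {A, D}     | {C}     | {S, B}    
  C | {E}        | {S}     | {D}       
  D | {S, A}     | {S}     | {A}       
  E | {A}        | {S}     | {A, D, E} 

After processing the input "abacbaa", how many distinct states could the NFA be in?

Start in {S}.
Read 'a': S→{C, D}; now {C, D}.
Read 'b': C→{S}, D→{S}; now {S}.
Read 'a': S→{C, D}; now {C, D}.
Read 'c': C→{D}, D→{A}; now {A, D}.
Read 'b': A→{C, E}, D→{S}; now {S, C, E}.
Read 'a': S→{C, D}, C→{E}, E→{A}; now {A, C, D, E}.
Read 'a': A→{A, B, C}, C→{E}, D→{S, A}, E→{A}; now {S, A, B, C, E}.
That set has 5 states.

5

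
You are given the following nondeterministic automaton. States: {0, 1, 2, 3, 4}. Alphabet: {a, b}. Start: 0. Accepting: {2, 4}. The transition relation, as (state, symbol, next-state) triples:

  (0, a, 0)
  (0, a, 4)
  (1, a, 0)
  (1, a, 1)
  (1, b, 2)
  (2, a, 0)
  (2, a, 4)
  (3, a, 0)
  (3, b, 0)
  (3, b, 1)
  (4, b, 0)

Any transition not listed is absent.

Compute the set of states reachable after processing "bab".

Start in {0}.
Read 'b': {0} → ∅.
The set is empty and remains empty for the remaining 2 symbols.

∅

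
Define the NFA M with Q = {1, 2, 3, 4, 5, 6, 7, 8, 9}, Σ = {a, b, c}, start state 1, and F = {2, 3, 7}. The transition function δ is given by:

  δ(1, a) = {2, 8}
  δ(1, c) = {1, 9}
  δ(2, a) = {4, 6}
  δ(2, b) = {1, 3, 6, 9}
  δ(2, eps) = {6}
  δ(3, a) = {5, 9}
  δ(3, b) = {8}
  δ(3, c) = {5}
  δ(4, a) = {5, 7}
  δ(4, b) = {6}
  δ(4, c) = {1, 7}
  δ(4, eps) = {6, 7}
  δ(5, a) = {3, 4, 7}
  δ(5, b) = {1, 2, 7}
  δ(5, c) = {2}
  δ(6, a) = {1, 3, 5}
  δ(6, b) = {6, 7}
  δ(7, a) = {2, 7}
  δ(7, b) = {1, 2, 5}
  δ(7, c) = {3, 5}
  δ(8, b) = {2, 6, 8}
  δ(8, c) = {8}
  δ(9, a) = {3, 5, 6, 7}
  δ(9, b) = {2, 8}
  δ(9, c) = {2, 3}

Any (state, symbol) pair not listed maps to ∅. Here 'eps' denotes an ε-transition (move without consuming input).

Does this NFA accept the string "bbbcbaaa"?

Start in {1}.
Read 'b': 1→∅; now ∅.
The set is empty and remains empty for the remaining 7 symbols.
The final set ∅ contains no accepting state.

No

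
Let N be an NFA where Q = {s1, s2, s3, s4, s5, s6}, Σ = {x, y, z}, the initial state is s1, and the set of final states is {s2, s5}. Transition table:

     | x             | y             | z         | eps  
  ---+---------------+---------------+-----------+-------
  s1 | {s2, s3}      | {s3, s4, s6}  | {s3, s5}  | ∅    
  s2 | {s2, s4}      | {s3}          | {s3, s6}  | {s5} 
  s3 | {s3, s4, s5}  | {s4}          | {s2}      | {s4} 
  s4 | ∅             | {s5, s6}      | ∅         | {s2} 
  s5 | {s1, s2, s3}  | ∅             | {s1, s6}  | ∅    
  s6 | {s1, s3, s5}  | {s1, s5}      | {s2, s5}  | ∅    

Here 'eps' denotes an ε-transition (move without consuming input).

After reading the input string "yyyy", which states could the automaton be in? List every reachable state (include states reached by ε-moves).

Start in {s1}.
Read 'y': {s1} → {s2, s3, s4, s5, s6}.
Read 'y': {s2, s3, s4, s5, s6} → {s1, s2, s3, s4, s5, s6}.
Read 'y': {s1, s2, s3, s4, s5, s6} → {s1, s2, s3, s4, s5, s6}.
Read 'y': {s1, s2, s3, s4, s5, s6} → {s1, s2, s3, s4, s5, s6}.

{s1, s2, s3, s4, s5, s6}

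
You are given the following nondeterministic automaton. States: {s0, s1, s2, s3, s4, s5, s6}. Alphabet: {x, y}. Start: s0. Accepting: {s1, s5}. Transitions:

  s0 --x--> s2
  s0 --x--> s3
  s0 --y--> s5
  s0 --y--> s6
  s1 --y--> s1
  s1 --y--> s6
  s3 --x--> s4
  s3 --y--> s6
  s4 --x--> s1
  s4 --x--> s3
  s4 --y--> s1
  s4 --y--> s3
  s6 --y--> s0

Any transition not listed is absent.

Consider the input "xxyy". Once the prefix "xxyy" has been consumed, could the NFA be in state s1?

Yes

Start in {s0}.
Read 'x': s0→{s2, s3}; now {s2, s3}.
Read 'x': s2→∅, s3→{s4}; now {s4}.
Read 'y': s4→{s1, s3}; now {s1, s3}.
Read 'y': s1→{s1, s6}, s3→{s6}; now {s1, s6}.
State s1 is in {s1, s6}.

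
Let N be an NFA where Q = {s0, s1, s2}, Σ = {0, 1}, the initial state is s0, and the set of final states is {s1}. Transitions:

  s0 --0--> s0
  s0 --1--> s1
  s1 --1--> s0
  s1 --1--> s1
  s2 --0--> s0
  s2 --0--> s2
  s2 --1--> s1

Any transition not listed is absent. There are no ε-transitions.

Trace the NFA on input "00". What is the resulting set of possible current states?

{s0}

Start in {s0}.
Read '0': s0→{s0}; now {s0}.
Read '0': s0→{s0}; now {s0}.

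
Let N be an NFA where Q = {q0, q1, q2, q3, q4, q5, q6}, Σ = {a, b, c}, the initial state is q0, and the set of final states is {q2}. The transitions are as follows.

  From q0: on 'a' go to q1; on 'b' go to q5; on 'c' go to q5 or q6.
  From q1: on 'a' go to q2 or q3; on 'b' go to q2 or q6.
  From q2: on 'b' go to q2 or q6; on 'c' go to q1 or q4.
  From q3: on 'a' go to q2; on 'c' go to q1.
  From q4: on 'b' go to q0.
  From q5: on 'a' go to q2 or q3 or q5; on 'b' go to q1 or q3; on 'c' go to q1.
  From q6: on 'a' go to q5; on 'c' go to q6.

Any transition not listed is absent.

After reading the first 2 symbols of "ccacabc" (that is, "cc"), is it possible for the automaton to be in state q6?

Start in {q0}.
Read 'c': q0→{q5, q6}; now {q5, q6}.
Read 'c': q5→{q1}, q6→{q6}; now {q1, q6}.
State q6 is in {q1, q6}.

Yes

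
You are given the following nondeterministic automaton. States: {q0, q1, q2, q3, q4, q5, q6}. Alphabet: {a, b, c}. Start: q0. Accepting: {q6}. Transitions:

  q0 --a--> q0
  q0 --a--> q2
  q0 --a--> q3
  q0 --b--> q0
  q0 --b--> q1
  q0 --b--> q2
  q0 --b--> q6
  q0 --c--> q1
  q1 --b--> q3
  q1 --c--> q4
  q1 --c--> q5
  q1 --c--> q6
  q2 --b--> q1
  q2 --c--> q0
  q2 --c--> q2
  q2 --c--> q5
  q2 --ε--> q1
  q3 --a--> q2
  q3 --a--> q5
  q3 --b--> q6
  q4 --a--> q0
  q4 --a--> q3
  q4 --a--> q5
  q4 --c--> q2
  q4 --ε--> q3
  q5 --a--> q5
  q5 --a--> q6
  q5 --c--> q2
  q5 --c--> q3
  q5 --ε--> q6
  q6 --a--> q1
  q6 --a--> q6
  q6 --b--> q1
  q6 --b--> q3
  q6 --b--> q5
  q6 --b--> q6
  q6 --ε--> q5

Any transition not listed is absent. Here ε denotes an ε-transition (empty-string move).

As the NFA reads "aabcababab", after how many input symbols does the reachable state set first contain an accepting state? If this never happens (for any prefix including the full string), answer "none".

Start in {q0}.
Read 'a': q0→{q0, q2, q3}; union {q0, q2, q3}; ε-closure = {q0, q1, q2, q3}.
Read 'a': q0→{q0, q2, q3}, q1→∅, q2→∅, q3→{q2, q5}; union {q0, q2, q3, q5}; ε-closure = {q0, q1, q2, q3, q5, q6}.
None of the earlier sets intersect F, but {q0, q1, q2, q3, q5, q6} does.

2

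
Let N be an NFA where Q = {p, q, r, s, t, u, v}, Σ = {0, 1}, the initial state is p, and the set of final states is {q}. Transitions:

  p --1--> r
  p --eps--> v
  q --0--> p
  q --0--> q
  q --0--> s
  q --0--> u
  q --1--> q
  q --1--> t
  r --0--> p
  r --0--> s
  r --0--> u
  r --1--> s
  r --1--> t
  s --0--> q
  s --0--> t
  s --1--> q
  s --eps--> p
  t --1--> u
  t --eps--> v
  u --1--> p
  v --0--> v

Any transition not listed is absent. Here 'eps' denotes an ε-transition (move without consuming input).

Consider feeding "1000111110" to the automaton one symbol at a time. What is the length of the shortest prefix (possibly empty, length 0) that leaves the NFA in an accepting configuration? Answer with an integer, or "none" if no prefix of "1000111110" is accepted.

Start: ε-closure({p}) = {p, v}.
Read '1': {p, v} → {r}.
Read '0': {r} → {p, s, u, v}.
Read '0': {p, s, u, v} → {q, t, v}.
None of the earlier sets intersect F, but {q, t, v} does.

3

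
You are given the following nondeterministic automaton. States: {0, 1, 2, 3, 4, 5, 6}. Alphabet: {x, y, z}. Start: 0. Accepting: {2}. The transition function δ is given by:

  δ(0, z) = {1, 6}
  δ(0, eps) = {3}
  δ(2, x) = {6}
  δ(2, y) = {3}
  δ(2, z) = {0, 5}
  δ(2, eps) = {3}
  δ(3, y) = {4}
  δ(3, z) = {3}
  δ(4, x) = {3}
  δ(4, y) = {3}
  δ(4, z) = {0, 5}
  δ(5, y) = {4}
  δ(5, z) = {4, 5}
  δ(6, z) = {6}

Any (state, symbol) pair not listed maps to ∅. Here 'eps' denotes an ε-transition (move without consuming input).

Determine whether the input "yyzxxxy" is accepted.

Start: ε-closure({0}) = {0, 3}.
Read 'y': {0, 3} → {4}.
Read 'y': {4} → {3}.
Read 'z': {3} → {3}.
Read 'x': {3} → ∅.
The set is empty and remains empty for the remaining 3 symbols.
The final set ∅ contains no accepting state.

No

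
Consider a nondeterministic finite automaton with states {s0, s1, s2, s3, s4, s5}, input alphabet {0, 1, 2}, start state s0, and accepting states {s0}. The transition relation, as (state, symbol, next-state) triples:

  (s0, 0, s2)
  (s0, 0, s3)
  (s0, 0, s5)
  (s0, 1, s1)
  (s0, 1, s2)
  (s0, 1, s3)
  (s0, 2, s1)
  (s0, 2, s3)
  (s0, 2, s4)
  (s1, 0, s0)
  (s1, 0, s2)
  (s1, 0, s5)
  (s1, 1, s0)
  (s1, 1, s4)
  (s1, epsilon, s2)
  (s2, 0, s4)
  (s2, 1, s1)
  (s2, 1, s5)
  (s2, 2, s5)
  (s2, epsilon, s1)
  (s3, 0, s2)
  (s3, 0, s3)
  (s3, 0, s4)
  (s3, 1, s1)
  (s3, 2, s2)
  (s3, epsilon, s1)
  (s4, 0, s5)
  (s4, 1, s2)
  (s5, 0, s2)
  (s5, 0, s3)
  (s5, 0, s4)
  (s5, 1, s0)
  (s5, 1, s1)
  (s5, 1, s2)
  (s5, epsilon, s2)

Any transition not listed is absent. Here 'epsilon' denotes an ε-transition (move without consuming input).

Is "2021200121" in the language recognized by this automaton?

Yes

Start in {s0}.
Read '2': s0→{s1, s3, s4}; union {s1, s3, s4}; ε-closure = {s1, s2, s3, s4}.
Read '0': s1→{s0, s2, s5}, s2→{s4}, s3→{s2, s3, s4}, s4→{s5}; union {s0, s2, s3, s4, s5}; ε-closure = {s0, s1, s2, s3, s4, s5}.
Read '2': s0→{s1, s3, s4}, s1→∅, s2→{s5}, s3→{s2}, s4→∅, s5→∅; now {s1, s2, s3, s4, s5}.
Read '1': s1→{s0, s4}, s2→{s1, s5}, s3→{s1}, s4→{s2}, s5→{s0, s1, s2}; now {s0, s1, s2, s4, s5}.
Read '2': s0→{s1, s3, s4}, s1→∅, s2→{s5}, s4→∅, s5→∅; union {s1, s3, s4, s5}; ε-closure = {s1, s2, s3, s4, s5}.
Read '0': s1→{s0, s2, s5}, s2→{s4}, s3→{s2, s3, s4}, s4→{s5}, s5→{s2, s3, s4}; union {s0, s2, s3, s4, s5}; ε-closure = {s0, s1, s2, s3, s4, s5}.
Read '0': s0→{s2, s3, s5}, s1→{s0, s2, s5}, s2→{s4}, s3→{s2, s3, s4}, s4→{s5}, s5→{s2, s3, s4}; union {s0, s2, s3, s4, s5}; ε-closure = {s0, s1, s2, s3, s4, s5}.
Read '1': s0→{s1, s2, s3}, s1→{s0, s4}, s2→{s1, s5}, s3→{s1}, s4→{s2}, s5→{s0, s1, s2}; now {s0, s1, s2, s3, s4, s5}.
Read '2': s0→{s1, s3, s4}, s1→∅, s2→{s5}, s3→{s2}, s4→∅, s5→∅; now {s1, s2, s3, s4, s5}.
Read '1': s1→{s0, s4}, s2→{s1, s5}, s3→{s1}, s4→{s2}, s5→{s0, s1, s2}; now {s0, s1, s2, s4, s5}.
The final set {s0, s1, s2, s4, s5} contains the accepting state s0.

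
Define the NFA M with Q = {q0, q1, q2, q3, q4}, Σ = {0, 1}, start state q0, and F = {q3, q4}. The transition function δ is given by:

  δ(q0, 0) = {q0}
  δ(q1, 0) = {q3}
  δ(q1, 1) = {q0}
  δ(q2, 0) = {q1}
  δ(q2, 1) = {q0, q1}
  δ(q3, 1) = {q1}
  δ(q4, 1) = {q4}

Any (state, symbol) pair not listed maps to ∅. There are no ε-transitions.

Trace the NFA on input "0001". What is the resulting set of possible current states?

∅

Start in {q0}.
Read '0': {q0} → {q0}.
Read '0': {q0} → {q0}.
Read '0': {q0} → {q0}.
Read '1': {q0} → ∅.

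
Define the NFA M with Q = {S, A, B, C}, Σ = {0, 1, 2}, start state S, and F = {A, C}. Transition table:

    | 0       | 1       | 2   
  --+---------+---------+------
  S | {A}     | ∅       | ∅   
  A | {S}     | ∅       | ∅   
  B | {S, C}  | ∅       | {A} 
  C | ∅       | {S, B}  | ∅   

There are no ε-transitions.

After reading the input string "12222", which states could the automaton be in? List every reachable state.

∅

Start in {S}.
Read '1': S→∅; now ∅.
The set is empty and remains empty for the remaining 4 symbols.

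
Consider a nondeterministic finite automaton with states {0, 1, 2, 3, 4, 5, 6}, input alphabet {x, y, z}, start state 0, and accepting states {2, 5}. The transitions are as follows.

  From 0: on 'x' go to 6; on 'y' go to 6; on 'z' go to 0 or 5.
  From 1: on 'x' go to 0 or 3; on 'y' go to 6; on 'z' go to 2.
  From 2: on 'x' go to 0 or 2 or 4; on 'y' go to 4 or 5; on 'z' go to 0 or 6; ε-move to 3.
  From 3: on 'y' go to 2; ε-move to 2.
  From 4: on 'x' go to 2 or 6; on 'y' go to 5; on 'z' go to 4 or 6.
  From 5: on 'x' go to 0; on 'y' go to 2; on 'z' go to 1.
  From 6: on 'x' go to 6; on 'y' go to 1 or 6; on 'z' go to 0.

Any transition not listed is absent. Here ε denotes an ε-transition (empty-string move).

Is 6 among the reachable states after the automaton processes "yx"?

Yes

Start in {0}.
Read 'y': {0} → {6}.
Read 'x': {6} → {6}.
State 6 is in {6}.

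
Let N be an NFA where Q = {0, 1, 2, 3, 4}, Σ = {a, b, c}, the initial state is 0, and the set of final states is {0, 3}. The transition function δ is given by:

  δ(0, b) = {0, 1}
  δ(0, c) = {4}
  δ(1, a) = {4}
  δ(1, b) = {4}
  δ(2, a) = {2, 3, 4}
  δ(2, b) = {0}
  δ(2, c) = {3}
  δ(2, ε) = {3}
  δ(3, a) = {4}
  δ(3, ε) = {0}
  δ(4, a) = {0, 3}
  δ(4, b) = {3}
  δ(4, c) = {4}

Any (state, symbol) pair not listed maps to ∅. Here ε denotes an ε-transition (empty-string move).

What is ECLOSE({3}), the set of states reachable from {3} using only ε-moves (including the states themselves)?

Begin with {3}.
ε-move 3 → 0; add 0.

{0, 3}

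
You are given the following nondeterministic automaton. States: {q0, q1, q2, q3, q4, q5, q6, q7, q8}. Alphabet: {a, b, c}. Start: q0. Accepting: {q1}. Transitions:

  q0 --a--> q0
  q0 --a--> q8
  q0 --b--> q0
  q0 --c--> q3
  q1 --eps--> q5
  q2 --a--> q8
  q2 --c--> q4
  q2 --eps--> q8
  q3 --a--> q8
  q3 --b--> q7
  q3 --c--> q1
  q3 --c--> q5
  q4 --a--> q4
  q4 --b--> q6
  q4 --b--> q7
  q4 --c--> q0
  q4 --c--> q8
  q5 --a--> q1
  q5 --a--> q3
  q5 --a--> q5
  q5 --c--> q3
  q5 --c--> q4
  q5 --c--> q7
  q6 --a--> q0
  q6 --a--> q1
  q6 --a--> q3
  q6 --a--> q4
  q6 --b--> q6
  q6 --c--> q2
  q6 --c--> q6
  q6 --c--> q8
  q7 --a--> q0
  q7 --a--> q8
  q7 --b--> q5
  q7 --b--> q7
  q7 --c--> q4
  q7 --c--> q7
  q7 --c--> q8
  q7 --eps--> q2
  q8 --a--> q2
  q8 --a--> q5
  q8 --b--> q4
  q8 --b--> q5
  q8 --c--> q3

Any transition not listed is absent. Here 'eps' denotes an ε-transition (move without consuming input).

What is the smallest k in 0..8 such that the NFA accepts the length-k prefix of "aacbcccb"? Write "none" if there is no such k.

Start in {q0}.
Read 'a': {q0} → {q0, q8}.
Read 'a': {q0, q8} → {q0, q2, q5, q8}.
Read 'c': {q0, q2, q5, q8} → {q2, q3, q4, q7, q8}.
Read 'b': {q2, q3, q4, q7, q8} → {q2, q4, q5, q6, q7, q8}.
Read 'c': {q2, q4, q5, q6, q7, q8} → {q0, q2, q3, q4, q6, q7, q8}.
Read 'c': {q0, q2, q3, q4, q6, q7, q8} → {q0, q1, q2, q3, q4, q5, q6, q7, q8}.
None of the earlier sets intersect F, but {q0, q1, q2, q3, q4, q5, q6, q7, q8} does.

6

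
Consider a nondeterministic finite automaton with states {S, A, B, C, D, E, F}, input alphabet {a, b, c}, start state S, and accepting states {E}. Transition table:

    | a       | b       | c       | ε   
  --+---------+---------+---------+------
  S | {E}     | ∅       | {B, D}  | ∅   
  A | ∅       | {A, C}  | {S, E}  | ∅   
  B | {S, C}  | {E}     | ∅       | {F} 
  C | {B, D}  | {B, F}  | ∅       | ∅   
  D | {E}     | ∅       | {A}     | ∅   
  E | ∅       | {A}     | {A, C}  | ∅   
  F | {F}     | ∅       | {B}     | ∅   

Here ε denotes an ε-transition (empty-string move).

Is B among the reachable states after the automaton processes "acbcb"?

No

Start in {S}.
Read 'a': S→{E}; now {E}.
Read 'c': E→{A, C}; now {A, C}.
Read 'b': A→{A, C}, C→{B, F}; now {A, B, C, F}.
Read 'c': A→{S, E}, B→∅, C→∅, F→{B}; union {S, B, E}; ε-closure = {S, B, E, F}.
Read 'b': S→∅, B→{E}, E→{A}, F→∅; now {A, E}.
State B is not in {A, E}.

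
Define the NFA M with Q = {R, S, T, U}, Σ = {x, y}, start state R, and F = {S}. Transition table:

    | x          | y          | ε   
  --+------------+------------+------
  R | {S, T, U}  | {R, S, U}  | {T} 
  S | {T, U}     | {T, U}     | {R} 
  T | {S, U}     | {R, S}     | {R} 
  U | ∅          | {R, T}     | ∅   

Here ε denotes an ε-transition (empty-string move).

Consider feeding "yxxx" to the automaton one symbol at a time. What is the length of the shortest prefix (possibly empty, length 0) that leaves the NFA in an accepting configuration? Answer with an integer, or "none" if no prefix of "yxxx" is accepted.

1

Start: ε-closure({R}) = {R, T}.
Read 'y': {R, T} → {R, S, T, U}.
None of the earlier sets intersect F, but {R, S, T, U} does.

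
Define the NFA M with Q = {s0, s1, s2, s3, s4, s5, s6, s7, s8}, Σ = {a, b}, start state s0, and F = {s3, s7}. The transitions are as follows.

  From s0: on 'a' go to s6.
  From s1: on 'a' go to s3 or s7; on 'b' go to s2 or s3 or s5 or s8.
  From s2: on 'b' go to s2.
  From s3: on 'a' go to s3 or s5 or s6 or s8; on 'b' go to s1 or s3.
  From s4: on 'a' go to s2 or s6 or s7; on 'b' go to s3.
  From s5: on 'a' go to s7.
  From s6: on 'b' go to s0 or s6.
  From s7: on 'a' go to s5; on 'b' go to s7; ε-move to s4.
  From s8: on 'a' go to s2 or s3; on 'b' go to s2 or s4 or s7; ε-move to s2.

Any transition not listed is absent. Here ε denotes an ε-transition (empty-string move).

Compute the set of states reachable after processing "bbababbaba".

Start in {s0}.
Read 'b': s0→∅; now ∅.
The set is empty and remains empty for the remaining 9 symbols.

∅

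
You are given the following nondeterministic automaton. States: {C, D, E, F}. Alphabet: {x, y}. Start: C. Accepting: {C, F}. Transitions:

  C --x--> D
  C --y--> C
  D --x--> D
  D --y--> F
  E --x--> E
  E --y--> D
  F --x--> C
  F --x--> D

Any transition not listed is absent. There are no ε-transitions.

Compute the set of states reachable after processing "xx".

Start in {C}.
Read 'x': {C} → {D}.
Read 'x': {D} → {D}.

{D}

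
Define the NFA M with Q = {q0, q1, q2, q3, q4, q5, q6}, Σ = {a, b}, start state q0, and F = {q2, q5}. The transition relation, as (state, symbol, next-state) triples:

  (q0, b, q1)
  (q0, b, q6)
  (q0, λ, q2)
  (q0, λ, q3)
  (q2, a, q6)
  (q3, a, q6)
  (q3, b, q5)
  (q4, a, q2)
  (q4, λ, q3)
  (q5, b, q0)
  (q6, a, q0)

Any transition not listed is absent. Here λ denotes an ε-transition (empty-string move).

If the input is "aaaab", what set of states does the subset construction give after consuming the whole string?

{q1, q5, q6}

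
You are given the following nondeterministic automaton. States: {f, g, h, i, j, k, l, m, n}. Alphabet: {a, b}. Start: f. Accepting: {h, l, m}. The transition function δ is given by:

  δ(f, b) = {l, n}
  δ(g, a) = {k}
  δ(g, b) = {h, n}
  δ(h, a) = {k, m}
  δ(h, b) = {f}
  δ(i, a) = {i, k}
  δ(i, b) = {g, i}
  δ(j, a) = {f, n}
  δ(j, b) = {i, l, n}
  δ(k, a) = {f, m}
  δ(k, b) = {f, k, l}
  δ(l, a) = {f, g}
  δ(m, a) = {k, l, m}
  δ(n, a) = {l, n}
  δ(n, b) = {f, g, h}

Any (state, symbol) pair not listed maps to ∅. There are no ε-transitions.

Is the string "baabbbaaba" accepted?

Yes

Start in {f}.
Read 'b': {f} → {l, n}.
Read 'a': {l, n} → {f, g, l, n}.
Read 'a': {f, g, l, n} → {f, g, k, l, n}.
Read 'b': {f, g, k, l, n} → {f, g, h, k, l, n}.
Read 'b': {f, g, h, k, l, n} → {f, g, h, k, l, n}.
Read 'b': {f, g, h, k, l, n} → {f, g, h, k, l, n}.
Read 'a': {f, g, h, k, l, n} → {f, g, k, l, m, n}.
Read 'a': {f, g, k, l, m, n} → {f, g, k, l, m, n}.
Read 'b': {f, g, k, l, m, n} → {f, g, h, k, l, n}.
Read 'a': {f, g, h, k, l, n} → {f, g, k, l, m, n}.
The final set {f, g, k, l, m, n} contains the accepting states l, m.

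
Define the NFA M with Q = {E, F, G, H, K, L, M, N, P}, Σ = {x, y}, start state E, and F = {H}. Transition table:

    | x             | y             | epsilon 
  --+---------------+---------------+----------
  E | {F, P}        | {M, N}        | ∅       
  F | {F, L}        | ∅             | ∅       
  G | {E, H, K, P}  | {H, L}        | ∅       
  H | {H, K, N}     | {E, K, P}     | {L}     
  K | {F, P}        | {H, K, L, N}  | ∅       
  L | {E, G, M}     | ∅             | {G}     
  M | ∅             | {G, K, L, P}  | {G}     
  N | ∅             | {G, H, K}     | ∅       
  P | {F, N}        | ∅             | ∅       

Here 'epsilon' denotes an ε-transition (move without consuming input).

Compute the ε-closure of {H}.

Begin with {H}.
ε-move H → L; add L.
ε-move L → G; add G.

{G, H, L}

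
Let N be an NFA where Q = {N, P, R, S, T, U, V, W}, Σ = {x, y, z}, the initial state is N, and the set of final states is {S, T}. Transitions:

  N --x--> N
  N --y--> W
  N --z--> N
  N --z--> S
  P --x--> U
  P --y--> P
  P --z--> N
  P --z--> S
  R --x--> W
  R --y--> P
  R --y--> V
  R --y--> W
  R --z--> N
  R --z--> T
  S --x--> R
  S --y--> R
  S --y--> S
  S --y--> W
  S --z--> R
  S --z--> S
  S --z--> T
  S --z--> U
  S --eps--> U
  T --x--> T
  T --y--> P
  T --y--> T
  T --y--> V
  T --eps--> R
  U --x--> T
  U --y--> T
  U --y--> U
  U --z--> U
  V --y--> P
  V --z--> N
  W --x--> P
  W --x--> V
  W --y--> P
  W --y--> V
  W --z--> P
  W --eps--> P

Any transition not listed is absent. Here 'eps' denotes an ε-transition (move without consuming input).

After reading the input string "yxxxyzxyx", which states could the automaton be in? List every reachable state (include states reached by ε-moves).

{P, R, T, U, V, W}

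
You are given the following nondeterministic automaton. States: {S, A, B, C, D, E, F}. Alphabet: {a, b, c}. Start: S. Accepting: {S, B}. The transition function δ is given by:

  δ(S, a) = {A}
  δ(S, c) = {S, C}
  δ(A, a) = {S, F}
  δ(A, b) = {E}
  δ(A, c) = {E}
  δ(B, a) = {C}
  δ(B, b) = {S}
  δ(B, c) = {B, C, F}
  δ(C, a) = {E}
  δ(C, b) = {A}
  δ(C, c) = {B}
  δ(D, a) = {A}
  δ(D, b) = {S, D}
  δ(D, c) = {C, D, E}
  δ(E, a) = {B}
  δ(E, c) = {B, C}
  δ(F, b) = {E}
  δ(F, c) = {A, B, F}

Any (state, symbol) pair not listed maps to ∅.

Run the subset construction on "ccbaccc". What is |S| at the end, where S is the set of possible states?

6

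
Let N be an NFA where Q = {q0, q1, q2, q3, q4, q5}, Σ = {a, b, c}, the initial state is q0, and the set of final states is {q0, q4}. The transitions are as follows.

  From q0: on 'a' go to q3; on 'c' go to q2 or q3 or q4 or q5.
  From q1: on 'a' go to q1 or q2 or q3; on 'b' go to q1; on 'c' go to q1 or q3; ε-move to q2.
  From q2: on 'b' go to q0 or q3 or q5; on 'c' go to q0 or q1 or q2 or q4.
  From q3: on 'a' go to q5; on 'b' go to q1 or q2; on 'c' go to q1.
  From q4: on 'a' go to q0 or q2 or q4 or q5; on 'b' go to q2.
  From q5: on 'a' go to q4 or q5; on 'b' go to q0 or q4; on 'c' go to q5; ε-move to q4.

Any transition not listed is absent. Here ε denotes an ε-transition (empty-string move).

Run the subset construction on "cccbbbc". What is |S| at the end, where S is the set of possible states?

Start in {q0}.
Read 'c': {q0} → {q2, q3, q4, q5}.
Read 'c': {q2, q3, q4, q5} → {q0, q1, q2, q4, q5}.
Read 'c': {q0, q1, q2, q4, q5} → {q0, q1, q2, q3, q4, q5}.
Read 'b': {q0, q1, q2, q3, q4, q5} → {q0, q1, q2, q3, q4, q5}.
Read 'b': {q0, q1, q2, q3, q4, q5} → {q0, q1, q2, q3, q4, q5}.
Read 'b': {q0, q1, q2, q3, q4, q5} → {q0, q1, q2, q3, q4, q5}.
Read 'c': {q0, q1, q2, q3, q4, q5} → {q0, q1, q2, q3, q4, q5}.
That set has 6 states.

6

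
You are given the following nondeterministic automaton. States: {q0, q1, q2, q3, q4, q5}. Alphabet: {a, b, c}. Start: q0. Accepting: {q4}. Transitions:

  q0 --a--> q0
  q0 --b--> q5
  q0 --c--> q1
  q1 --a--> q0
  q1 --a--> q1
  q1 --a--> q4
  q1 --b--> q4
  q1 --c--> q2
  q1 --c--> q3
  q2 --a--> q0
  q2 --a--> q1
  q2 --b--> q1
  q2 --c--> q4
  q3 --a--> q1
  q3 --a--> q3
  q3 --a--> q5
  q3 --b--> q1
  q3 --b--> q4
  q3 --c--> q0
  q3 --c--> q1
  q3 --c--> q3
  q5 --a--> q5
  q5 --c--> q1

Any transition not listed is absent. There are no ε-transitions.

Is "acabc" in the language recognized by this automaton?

No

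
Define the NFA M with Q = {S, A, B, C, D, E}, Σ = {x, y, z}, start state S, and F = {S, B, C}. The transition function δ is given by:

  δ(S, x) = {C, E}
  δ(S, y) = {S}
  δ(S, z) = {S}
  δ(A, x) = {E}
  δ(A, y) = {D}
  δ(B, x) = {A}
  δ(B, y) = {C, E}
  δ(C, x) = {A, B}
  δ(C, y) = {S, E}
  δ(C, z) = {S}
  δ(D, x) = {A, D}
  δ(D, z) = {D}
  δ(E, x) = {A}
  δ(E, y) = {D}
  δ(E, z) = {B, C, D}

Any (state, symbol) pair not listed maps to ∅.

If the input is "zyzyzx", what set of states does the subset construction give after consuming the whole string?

{C, E}

Start in {S}.
Read 'z': S→{S}; now {S}.
Read 'y': S→{S}; now {S}.
Read 'z': S→{S}; now {S}.
Read 'y': S→{S}; now {S}.
Read 'z': S→{S}; now {S}.
Read 'x': S→{C, E}; now {C, E}.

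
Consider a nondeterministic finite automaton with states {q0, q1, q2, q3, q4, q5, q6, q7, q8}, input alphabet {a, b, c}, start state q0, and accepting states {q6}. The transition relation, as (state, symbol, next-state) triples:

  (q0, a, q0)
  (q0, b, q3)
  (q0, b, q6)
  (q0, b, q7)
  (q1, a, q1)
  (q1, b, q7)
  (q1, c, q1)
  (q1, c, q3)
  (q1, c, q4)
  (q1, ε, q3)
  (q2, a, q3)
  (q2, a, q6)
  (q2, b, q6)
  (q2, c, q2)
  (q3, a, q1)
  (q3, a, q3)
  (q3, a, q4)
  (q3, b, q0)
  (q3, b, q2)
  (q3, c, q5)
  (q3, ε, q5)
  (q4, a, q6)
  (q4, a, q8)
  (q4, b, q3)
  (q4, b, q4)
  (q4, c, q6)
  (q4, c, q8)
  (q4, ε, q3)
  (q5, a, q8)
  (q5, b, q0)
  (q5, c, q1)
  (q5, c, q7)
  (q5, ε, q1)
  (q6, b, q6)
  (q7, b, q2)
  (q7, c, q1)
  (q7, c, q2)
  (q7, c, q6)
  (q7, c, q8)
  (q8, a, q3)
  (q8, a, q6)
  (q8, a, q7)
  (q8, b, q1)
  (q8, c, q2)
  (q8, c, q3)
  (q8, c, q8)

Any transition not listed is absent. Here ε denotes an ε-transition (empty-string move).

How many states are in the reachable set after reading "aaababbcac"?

Start in {q0}.
Read 'a': q0→{q0}; now {q0}.
Read 'a': q0→{q0}; now {q0}.
Read 'a': q0→{q0}; now {q0}.
Read 'b': q0→{q3, q6, q7}; union {q3, q6, q7}; ε-closure = {q1, q3, q5, q6, q7}.
Read 'a': q1→{q1}, q3→{q1, q3, q4}, q5→{q8}, q6→∅, q7→∅; union {q1, q3, q4, q8}; ε-closure = {q1, q3, q4, q5, q8}.
Read 'b': q1→{q7}, q3→{q0, q2}, q4→{q3, q4}, q5→{q0}, q8→{q1}; union {q0, q1, q2, q3, q4, q7}; ε-closure = {q0, q1, q2, q3, q4, q5, q7}.
Read 'b': q0→{q3, q6, q7}, q1→{q7}, q2→{q6}, q3→{q0, q2}, q4→{q3, q4}, q5→{q0}, q7→{q2}; union {q0, q2, q3, q4, q6, q7}; ε-closure = {q0, q1, q2, q3, q4, q5, q6, q7}.
Read 'c': q0→∅, q1→{q1, q3, q4}, q2→{q2}, q3→{q5}, q4→{q6, q8}, q5→{q1, q7}, q6→∅, q7→{q1, q2, q6, q8}; now {q1, q2, q3, q4, q5, q6, q7, q8}.
Read 'a': q1→{q1}, q2→{q3, q6}, q3→{q1, q3, q4}, q4→{q6, q8}, q5→{q8}, q6→∅, q7→∅, q8→{q3, q6, q7}; union {q1, q3, q4, q6, q7, q8}; ε-closure = {q1, q3, q4, q5, q6, q7, q8}.
Read 'c': q1→{q1, q3, q4}, q3→{q5}, q4→{q6, q8}, q5→{q1, q7}, q6→∅, q7→{q1, q2, q6, q8}, q8→{q2, q3, q8}; now {q1, q2, q3, q4, q5, q6, q7, q8}.
That set has 8 states.

8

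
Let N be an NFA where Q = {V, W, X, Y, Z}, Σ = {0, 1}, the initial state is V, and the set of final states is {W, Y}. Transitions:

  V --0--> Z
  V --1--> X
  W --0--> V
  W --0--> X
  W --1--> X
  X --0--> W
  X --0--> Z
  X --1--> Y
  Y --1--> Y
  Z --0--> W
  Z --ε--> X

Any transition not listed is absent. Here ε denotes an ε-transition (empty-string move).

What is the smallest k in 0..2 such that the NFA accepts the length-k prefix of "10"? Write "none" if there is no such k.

2

Start in {V}.
Read '1': {V} → {X}.
Read '0': {X} → {W, X, Z}.
None of the earlier sets intersect F, but {W, X, Z} does.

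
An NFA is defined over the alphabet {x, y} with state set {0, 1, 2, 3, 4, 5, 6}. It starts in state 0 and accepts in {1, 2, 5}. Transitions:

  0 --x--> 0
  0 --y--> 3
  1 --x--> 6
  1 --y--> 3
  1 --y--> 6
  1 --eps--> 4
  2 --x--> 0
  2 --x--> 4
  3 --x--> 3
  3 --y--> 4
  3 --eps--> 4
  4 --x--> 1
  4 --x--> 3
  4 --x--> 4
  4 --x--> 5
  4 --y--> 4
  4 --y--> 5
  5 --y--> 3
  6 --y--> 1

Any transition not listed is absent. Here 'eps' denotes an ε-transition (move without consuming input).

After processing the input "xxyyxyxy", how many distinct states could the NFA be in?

4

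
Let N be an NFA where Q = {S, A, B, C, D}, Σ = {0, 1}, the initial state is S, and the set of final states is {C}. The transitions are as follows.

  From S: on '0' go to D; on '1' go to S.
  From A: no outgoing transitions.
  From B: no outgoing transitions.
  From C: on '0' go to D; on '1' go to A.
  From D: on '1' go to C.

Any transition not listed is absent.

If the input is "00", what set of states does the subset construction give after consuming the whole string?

Start in {S}.
Read '0': S→{D}; now {D}.
Read '0': D→∅; now ∅.

∅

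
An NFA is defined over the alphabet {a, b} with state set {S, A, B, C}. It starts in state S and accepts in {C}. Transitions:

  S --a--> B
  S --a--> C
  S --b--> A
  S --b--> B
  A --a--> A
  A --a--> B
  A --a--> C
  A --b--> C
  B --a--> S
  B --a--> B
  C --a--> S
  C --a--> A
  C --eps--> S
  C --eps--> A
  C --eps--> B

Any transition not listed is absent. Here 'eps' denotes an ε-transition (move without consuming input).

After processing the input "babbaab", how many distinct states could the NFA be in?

4

Start in {S}.
Read 'b': S→{A, B}; now {A, B}.
Read 'a': A→{A, B, C}, B→{S, B}; now {S, A, B, C}.
Read 'b': S→{A, B}, A→{C}, B→∅, C→∅; union {A, B, C}; ε-closure = {S, A, B, C}.
Read 'b': S→{A, B}, A→{C}, B→∅, C→∅; union {A, B, C}; ε-closure = {S, A, B, C}.
Read 'a': S→{B, C}, A→{A, B, C}, B→{S, B}, C→{S, A}; now {S, A, B, C}.
Read 'a': S→{B, C}, A→{A, B, C}, B→{S, B}, C→{S, A}; now {S, A, B, C}.
Read 'b': S→{A, B}, A→{C}, B→∅, C→∅; union {A, B, C}; ε-closure = {S, A, B, C}.
That set has 4 states.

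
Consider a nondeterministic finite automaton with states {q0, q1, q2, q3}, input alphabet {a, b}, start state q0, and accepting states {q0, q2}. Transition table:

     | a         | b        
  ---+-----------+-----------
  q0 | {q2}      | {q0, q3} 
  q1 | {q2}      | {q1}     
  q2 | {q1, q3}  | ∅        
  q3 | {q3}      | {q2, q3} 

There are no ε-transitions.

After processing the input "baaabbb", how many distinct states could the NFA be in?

2

Start in {q0}.
Read 'b': {q0} → {q0, q3}.
Read 'a': {q0, q3} → {q2, q3}.
Read 'a': {q2, q3} → {q1, q3}.
Read 'a': {q1, q3} → {q2, q3}.
Read 'b': {q2, q3} → {q2, q3}.
Read 'b': {q2, q3} → {q2, q3}.
Read 'b': {q2, q3} → {q2, q3}.
That set has 2 states.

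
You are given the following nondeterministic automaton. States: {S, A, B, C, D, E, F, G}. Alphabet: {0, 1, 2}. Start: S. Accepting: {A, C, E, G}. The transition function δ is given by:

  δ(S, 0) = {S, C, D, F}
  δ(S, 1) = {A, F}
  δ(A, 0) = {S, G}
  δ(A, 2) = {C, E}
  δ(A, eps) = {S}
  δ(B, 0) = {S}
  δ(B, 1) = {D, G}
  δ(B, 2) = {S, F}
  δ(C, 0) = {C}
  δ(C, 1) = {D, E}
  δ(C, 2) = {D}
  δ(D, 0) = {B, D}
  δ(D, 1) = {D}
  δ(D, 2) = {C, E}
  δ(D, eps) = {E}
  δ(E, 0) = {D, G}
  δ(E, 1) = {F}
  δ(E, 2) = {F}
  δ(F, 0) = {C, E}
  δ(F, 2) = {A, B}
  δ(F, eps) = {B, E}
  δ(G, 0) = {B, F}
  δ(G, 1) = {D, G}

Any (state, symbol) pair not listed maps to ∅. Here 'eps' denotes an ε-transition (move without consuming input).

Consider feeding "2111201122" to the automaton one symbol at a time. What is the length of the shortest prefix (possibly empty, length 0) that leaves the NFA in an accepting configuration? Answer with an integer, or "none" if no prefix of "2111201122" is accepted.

none

Start in {S}.
Read '2': S→∅; now ∅.
The set is empty and remains empty for the remaining 9 symbols.
No reachable set along the way intersects F.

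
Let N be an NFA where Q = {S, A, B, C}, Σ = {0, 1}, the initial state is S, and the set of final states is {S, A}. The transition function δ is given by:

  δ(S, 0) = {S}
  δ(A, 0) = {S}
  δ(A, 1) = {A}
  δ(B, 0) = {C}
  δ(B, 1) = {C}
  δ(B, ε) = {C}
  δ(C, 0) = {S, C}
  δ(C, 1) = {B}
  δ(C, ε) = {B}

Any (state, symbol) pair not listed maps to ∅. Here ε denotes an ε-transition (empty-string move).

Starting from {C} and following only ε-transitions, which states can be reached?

{B, C}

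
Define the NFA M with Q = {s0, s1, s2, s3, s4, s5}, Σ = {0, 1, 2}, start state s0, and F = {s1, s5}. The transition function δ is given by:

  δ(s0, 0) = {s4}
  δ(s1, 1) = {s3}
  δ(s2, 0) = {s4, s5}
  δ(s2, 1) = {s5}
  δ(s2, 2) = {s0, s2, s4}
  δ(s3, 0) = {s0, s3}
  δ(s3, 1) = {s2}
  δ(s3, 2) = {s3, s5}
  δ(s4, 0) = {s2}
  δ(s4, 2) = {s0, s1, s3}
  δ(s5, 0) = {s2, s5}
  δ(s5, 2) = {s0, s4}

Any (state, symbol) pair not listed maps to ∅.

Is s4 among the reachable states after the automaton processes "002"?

Start in {s0}.
Read '0': s0→{s4}; now {s4}.
Read '0': s4→{s2}; now {s2}.
Read '2': s2→{s0, s2, s4}; now {s0, s2, s4}.
State s4 is in {s0, s2, s4}.

Yes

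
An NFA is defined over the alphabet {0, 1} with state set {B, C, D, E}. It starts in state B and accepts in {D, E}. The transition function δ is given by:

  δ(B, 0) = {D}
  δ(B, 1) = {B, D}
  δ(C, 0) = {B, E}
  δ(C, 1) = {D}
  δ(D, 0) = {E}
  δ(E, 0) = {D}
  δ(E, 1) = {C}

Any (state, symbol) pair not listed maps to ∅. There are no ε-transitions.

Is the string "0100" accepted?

No

Start in {B}.
Read '0': B→{D}; now {D}.
Read '1': D→∅; now ∅.
The set is empty and remains empty for the remaining 2 symbols.
The final set ∅ contains no accepting state.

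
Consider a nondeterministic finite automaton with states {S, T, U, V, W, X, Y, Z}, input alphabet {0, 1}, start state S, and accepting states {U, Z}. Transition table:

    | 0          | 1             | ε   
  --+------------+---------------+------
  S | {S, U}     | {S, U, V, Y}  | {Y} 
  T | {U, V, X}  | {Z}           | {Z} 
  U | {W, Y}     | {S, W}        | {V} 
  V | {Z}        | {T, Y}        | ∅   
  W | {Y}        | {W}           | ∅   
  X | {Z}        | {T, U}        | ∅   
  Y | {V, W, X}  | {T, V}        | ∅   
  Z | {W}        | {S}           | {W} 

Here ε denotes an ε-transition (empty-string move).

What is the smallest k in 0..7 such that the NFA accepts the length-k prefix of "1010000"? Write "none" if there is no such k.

1

Start: ε-closure({S}) = {S, Y}.
Read '1': S→{S, U, V, Y}, Y→{T, V}; union {S, T, U, V, Y}; ε-closure = {S, T, U, V, W, Y, Z}.
None of the earlier sets intersect F, but {S, T, U, V, W, Y, Z} does.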